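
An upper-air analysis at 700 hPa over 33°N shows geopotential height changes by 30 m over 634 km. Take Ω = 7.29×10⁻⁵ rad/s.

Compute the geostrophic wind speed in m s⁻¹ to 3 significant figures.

5.85 m s⁻¹

Coriolis parameter at 33°N:
f = 2Ω sin φ = 2 × 7.29×10⁻⁵ × sin 33° = 7.94×10⁻⁵ s⁻¹
Height gradient: |∂Z/∂n| = 30 m / 634000 m = 4.73×10⁻⁵
On a pressure surface, geostrophic balance gives V_g = (g/f)|∂Z/∂n|:
V_g = 9.81 × 4.73×10⁻⁵ / 7.94×10⁻⁵ = 5.85 m/s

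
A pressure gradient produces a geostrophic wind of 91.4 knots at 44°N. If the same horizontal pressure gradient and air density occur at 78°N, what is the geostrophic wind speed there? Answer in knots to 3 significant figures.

With the same pressure gradient and density, V_g ∝ 1/f ∝ 1/sin φ.
V₂ = V₁ · sin φ₁ / sin φ₂ = 91.4 × sin 44° / sin 78°
V₂ = 91.4 × 0.6947/0.9781 = 64.9 knots

64.9 knots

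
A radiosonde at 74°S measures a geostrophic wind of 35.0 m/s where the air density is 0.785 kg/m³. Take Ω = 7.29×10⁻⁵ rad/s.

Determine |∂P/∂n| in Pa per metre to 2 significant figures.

Coriolis parameter at 74°S:
f = 2Ω sin φ = 2 × 7.29×10⁻⁵ × sin 74° = 1.40×10⁻⁴ s⁻¹
Geostrophic balance rearranged: |∂P/∂n| = f ρ V_g
|∂P/∂n| = 1.40×10⁻⁴ × 0.785 × 35.0 = 3.85×10⁻³ Pa/m

3.9×10⁻³ Pa/m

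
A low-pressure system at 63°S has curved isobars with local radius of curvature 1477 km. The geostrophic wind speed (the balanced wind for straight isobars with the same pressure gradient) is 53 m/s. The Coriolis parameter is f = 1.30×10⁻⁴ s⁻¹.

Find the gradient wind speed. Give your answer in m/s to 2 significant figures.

43 m/s

Around a low, centrifugal force acts outward with Coriolis, so pressure-gradient force balances both:
(1/ρ)|∂P/∂n| = fV + V²/R  →  V² + fR·V − fR·V_g = 0
With fR = 1.30×10⁻⁴ × 1477×10³ m = 192 m/s:
V = [−fR + √((fR)² + 4 fR V_g)]/2 = [−192 + √(192² + 4×192×53)]/2 = 43.3 m/s
Subgeostrophic (V < V_g = 53 m/s), as expected around a low.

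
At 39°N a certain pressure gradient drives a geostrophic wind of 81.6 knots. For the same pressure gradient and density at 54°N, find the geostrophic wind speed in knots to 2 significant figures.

With the same pressure gradient and density, V_g ∝ 1/f ∝ 1/sin φ.
V₂ = V₁ · sin φ₁ / sin φ₂ = 81.6 × sin 39° / sin 54°
V₂ = 81.6 × 0.6293/0.8090 = 63 knots

63 knots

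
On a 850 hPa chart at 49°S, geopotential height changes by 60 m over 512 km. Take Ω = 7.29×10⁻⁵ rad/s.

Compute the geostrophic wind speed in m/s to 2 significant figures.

10 m/s

Coriolis parameter at 49°S:
f = 2Ω sin φ = 2 × 7.29×10⁻⁵ × sin 49° = 1.10×10⁻⁴ s⁻¹
Height gradient: |∂Z/∂n| = 60 m / 512000 m = 1.17×10⁻⁴
On a pressure surface, geostrophic balance gives V_g = (g/f)|∂Z/∂n|:
V_g = 9.81 × 1.17×10⁻⁴ / 1.10×10⁻⁴ = 10.4 m/s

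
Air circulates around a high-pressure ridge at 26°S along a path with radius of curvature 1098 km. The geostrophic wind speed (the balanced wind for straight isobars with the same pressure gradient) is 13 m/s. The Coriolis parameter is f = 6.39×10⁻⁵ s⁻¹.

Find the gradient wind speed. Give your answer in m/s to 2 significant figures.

Around a high, pressure-gradient force acts outward with centrifugal, so Coriolis balances both:
fV = (1/ρ)|∂P/∂n| + V²/R  →  V² − fR·V + fR·V_g = 0
With fR = 6.39×10⁻⁵ × 1098×10³ m = 70.2 m/s:
V = [fR − √((fR)² − 4 fR V_g)]/2 = [70.2 − √(70.2² − 4×70.2×13)]/2 = 17.2 m/s
Supergeostrophic (V > V_g = 13 m/s), as expected around a high.

17 m/s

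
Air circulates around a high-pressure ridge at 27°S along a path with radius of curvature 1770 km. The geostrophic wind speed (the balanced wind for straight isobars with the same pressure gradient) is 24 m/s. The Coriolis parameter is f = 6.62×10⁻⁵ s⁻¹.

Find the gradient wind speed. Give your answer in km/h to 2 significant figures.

120 km/h

Around a high, pressure-gradient force acts outward with centrifugal, so Coriolis balances both:
fV = (1/ρ)|∂P/∂n| + V²/R  →  V² − fR·V + fR·V_g = 0
With fR = 6.62×10⁻⁵ × 1770×10³ m = 117 m/s:
V = [fR − √((fR)² − 4 fR V_g)]/2 = [117 − √(117² − 4×117×24)]/2 = 33.7 m/s
Supergeostrophic (V > V_g = 24 m/s), as expected around a high.
Converting: 33.7 m/s × 3.6 = 120 km/h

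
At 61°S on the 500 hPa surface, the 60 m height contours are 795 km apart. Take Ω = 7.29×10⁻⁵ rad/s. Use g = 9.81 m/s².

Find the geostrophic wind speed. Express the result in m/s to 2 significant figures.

Coriolis parameter at 61°S:
f = 2Ω sin φ = 2 × 7.29×10⁻⁵ × sin 61° = 1.28×10⁻⁴ s⁻¹
Height gradient: |∂Z/∂n| = 60 m / 795000 m = 7.55×10⁻⁵
On a pressure surface, geostrophic balance gives V_g = (g/f)|∂Z/∂n|:
V_g = 9.81 × 7.55×10⁻⁵ / 1.28×10⁻⁴ = 5.81 m/s

5.8 m/s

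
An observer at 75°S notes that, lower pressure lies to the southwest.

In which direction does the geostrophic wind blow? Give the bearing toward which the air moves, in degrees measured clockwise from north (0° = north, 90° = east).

135°

The pressure-gradient force points toward the southwest (bearing 225°).
Geostrophic balance: in the Southern Hemisphere the Coriolis force deflects motion to the left, so the geostrophic wind blows 90° to the left of the pressure-gradient force (low pressure on the right).
Rotating 225° by 90° counterclockwise gives 135° — the wind blows toward the southeast.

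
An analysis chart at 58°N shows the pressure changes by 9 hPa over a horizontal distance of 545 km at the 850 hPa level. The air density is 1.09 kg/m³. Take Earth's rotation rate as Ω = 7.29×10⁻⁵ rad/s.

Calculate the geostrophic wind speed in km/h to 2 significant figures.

44 km/h

Coriolis parameter at 58°N:
f = 2Ω sin φ = 2 × 7.29×10⁻⁵ × sin 58° = 1.24×10⁻⁴ s⁻¹
Pressure gradient: |∂P/∂n| = 900 Pa / 545000 m = 1.65×10⁻³ Pa/m
Geostrophic balance (pressure-gradient force = Coriolis force):
V_g = (1/(fρ)) |∂P/∂n| = 1.65×10⁻³ / (1.24×10⁻⁴ × 1.09) = 12.3 m/s
Converting: 12.3 m/s × 3.6 = 44 km/h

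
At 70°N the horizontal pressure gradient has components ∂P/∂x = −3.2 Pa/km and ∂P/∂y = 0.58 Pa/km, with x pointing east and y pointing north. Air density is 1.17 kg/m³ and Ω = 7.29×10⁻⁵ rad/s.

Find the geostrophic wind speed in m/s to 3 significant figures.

Coriolis parameter at 70°N:
f = 2Ω sin φ = 2 × 7.29×10⁻⁵ × sin 70° = 1.37×10⁻⁴ s⁻¹
Component geostrophic relations (x east, y north):
u_g = −(1/(fρ)) ∂P/∂y,  v_g = (1/(fρ)) ∂P/∂x
u_g = −(0.58×10⁻³)/(1.37×10⁻⁴ × 1.17) = −3.62 m/s;  v_g = (−3.2×10⁻³)/(1.37×10⁻⁴ × 1.17) = −20.0 m/s
|V_g| = √(u_g² + v_g²) = 20.3 m/s

20.3 m/s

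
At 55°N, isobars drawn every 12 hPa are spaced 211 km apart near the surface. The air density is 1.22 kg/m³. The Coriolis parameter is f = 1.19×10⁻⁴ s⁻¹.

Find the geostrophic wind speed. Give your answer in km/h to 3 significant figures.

141 km/h

Pressure gradient: |∂P/∂n| = 1200 Pa / 211000 m = 5.69×10⁻³ Pa/m
Geostrophic balance (pressure-gradient force = Coriolis force):
V_g = (1/(fρ)) |∂P/∂n| = 5.69×10⁻³ / (1.19×10⁻⁴ × 1.22) = 39.2 m/s
Converting: 39.2 m/s × 3.6 = 141 km/h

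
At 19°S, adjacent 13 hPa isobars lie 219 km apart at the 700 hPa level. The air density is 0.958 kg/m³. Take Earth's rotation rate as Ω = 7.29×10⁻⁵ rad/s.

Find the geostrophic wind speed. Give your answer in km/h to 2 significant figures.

470 km/h

Coriolis parameter at 19°S:
f = 2Ω sin φ = 2 × 7.29×10⁻⁵ × sin 19° = 4.75×10⁻⁵ s⁻¹
Pressure gradient: |∂P/∂n| = 1300 Pa / 219000 m = 5.94×10⁻³ Pa/m
Geostrophic balance (pressure-gradient force = Coriolis force):
V_g = (1/(fρ)) |∂P/∂n| = 5.94×10⁻³ / (4.75×10⁻⁵ × 0.958) = 131 m/s
Converting: 131 m/s × 3.6 = 470 km/h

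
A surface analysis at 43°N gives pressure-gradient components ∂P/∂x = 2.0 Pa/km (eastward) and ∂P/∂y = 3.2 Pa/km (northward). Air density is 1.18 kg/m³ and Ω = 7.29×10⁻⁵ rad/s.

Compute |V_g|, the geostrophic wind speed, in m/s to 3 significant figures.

32.2 m/s

Coriolis parameter at 43°N:
f = 2Ω sin φ = 2 × 7.29×10⁻⁵ × sin 43° = 9.94×10⁻⁵ s⁻¹
Component geostrophic relations (x east, y north):
u_g = −(1/(fρ)) ∂P/∂y,  v_g = (1/(fρ)) ∂P/∂x
u_g = −(3.2×10⁻³)/(9.94×10⁻⁵ × 1.18) = −27.3 m/s;  v_g = (2.0×10⁻³)/(9.94×10⁻⁵ × 1.18) = 17.0 m/s
|V_g| = √(u_g² + v_g²) = 32.2 m/s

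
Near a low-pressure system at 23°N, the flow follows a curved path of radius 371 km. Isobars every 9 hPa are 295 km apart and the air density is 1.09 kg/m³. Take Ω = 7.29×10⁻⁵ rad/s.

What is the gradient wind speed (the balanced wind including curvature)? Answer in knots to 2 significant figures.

Coriolis parameter at 23°N:
f = 2Ω sin φ = 2 × 7.29×10⁻⁵ × sin 23° = 5.70×10⁻⁵ s⁻¹
Pressure gradient: |∂P/∂n| = 900 Pa / 295000 m = 3.05×10⁻³ Pa/m
Geostrophic speed: V_g = |∂P/∂n|/(fρ) = 3.05×10⁻³/(5.70×10⁻⁵ × 1.09) = 49.1 m/s
Around a low, centrifugal force acts outward with Coriolis, so pressure-gradient force balances both:
(1/ρ)|∂P/∂n| = fV + V²/R  →  V² + fR·V − fR·V_g = 0
With fR = 5.70×10⁻⁵ × 371×10³ m = 21.1 m/s:
V = [−fR + √((fR)² + 4 fR V_g)]/2 = [−21.1 + √(21.1² + 4×21.1×49.1)]/2 = 23.3 m/s
Subgeostrophic (V < V_g = 49.1 m/s), as expected around a low.
Converting: 23.3 m/s × 1.944 = 45 knots

45 knots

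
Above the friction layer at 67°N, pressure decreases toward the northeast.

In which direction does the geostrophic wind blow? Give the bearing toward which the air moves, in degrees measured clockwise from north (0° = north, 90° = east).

135°

The pressure-gradient force points toward the northeast (bearing 045°).
Geostrophic balance: in the Northern Hemisphere the Coriolis force deflects motion to the right, so the geostrophic wind blows 90° to the right of the pressure-gradient force (low pressure on the left).
Rotating 045° by 90° clockwise gives 135° — the wind blows toward the southeast.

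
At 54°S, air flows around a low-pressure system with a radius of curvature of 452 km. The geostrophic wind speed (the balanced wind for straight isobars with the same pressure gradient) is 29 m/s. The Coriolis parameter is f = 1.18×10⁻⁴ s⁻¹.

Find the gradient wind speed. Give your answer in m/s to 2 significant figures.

Around a low, centrifugal force acts outward with Coriolis, so pressure-gradient force balances both:
(1/ρ)|∂P/∂n| = fV + V²/R  →  V² + fR·V − fR·V_g = 0
With fR = 1.18×10⁻⁴ × 452×10³ m = 53.3 m/s:
V = [−fR + √((fR)² + 4 fR V_g)]/2 = [−53.3 + √(53.3² + 4×53.3×29)]/2 = 20.8 m/s
Subgeostrophic (V < V_g = 29 m/s), as expected around a low.

21 m/s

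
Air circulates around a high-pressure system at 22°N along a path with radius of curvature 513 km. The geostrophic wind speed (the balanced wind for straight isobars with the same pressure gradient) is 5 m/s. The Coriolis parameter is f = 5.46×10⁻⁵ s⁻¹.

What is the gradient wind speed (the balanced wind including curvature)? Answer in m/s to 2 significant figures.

6.5 m/s

Around a high, pressure-gradient force acts outward with centrifugal, so Coriolis balances both:
fV = (1/ρ)|∂P/∂n| + V²/R  →  V² − fR·V + fR·V_g = 0
With fR = 5.46×10⁻⁵ × 513×10³ m = 28.0 m/s:
V = [fR − √((fR)² − 4 fR V_g)]/2 = [28.0 − √(28.0² − 4×28.0×5)]/2 = 6.52 m/s
Supergeostrophic (V > V_g = 5 m/s), as expected around a high.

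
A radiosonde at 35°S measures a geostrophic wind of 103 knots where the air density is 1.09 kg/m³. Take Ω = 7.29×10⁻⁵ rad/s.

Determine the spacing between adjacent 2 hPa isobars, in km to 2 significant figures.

41 km

Coriolis parameter at 35°S:
f = 2Ω sin φ = 2 × 7.29×10⁻⁵ × sin 35° = 8.36×10⁻⁵ s⁻¹
Wind speed in SI: 103 knots = 53.0 m/s
Geostrophic balance rearranged: |∂P/∂n| = f ρ V_g
|∂P/∂n| = 8.36×10⁻⁵ × 1.09 × 53.0 = 4.83×10⁻³ Pa/m
Isobar spacing: Δn = ΔP/|∂P/∂n| = 200 Pa / 4.83×10⁻³ Pa/m = 41408 m ≈ 41 km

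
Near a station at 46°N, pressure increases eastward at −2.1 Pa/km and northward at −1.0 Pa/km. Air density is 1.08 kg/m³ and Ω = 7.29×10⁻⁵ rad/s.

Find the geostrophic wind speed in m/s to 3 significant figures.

20.5 m/s

Coriolis parameter at 46°N:
f = 2Ω sin φ = 2 × 7.29×10⁻⁵ × sin 46° = 1.05×10⁻⁴ s⁻¹
Component geostrophic relations (x east, y north):
u_g = −(1/(fρ)) ∂P/∂y,  v_g = (1/(fρ)) ∂P/∂x
u_g = −(−1.0×10⁻³)/(1.05×10⁻⁴ × 1.08) = 8.83 m/s;  v_g = (−2.1×10⁻³)/(1.05×10⁻⁴ × 1.08) = −18.5 m/s
|V_g| = √(u_g² + v_g²) = 20.5 m/s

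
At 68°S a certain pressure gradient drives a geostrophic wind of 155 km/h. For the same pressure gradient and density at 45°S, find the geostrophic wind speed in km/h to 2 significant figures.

200 km/h

With the same pressure gradient and density, V_g ∝ 1/f ∝ 1/sin φ.
V₂ = V₁ · sin φ₁ / sin φ₂ = 155 × sin 68° / sin 45°
V₂ = 155 × 0.9272/0.7071 = 200 km/h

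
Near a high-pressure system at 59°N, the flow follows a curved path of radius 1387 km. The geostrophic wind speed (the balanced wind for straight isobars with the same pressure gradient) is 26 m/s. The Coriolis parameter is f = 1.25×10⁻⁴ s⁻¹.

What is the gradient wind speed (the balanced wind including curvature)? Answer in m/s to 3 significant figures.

31.9 m/s

Around a high, pressure-gradient force acts outward with centrifugal, so Coriolis balances both:
fV = (1/ρ)|∂P/∂n| + V²/R  →  V² − fR·V + fR·V_g = 0
With fR = 1.25×10⁻⁴ × 1387×10³ m = 173 m/s:
V = [fR − √((fR)² − 4 fR V_g)]/2 = [173 − √(173² − 4×173×26)]/2 = 31.9 m/s
Supergeostrophic (V > V_g = 26 m/s), as expected around a high.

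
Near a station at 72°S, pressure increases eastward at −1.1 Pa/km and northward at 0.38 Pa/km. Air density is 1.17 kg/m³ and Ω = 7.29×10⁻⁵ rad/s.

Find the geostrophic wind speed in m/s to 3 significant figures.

Coriolis parameter at 72°S:
f = 2Ω sin φ = 2 × 7.29×10⁻⁵ × sin 72° = 1.39×10⁻⁴ s⁻¹
In the Southern Hemisphere f is negative: f = −1.39×10⁻⁴ s⁻¹.
Component geostrophic relations (x east, y north):
u_g = −(1/(fρ)) ∂P/∂y,  v_g = (1/(fρ)) ∂P/∂x
u_g = −(0.38×10⁻³)/(−1.39×10⁻⁴ × 1.17) = 2.34 m/s;  v_g = (−1.1×10⁻³)/(−1.39×10⁻⁴ × 1.17) = 6.78 m/s
|V_g| = √(u_g² + v_g²) = 7.17 m/s

7.17 m/s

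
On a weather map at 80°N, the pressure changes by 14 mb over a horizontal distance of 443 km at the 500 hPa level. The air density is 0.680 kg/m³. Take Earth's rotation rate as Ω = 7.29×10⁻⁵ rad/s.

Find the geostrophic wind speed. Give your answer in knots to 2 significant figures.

Coriolis parameter at 80°N:
f = 2Ω sin φ = 2 × 7.29×10⁻⁵ × sin 80° = 1.44×10⁻⁴ s⁻¹
Pressure gradient: |∂P/∂n| = 1400 Pa / 443000 m = 3.16×10⁻³ Pa/m
Geostrophic balance (pressure-gradient force = Coriolis force):
V_g = (1/(fρ)) |∂P/∂n| = 3.16×10⁻³ / (1.44×10⁻⁴ × 0.680) = 32.4 m/s
Converting: 32.4 m/s × 1.944 = 63 knots

63 knots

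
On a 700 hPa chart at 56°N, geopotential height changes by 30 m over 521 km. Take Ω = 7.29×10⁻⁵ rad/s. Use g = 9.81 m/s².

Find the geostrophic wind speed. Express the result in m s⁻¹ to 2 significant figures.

4.7 m s⁻¹

Coriolis parameter at 56°N:
f = 2Ω sin φ = 2 × 7.29×10⁻⁵ × sin 56° = 1.21×10⁻⁴ s⁻¹
Height gradient: |∂Z/∂n| = 30 m / 521000 m = 5.76×10⁻⁵
On a pressure surface, geostrophic balance gives V_g = (g/f)|∂Z/∂n|:
V_g = 9.81 × 5.76×10⁻⁵ / 1.21×10⁻⁴ = 4.67 m/s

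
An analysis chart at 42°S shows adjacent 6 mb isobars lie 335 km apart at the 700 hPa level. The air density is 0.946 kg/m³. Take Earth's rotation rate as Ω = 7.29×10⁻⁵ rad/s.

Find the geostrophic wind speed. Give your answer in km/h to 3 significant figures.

69.9 km/h

Coriolis parameter at 42°S:
f = 2Ω sin φ = 2 × 7.29×10⁻⁵ × sin 42° = 9.76×10⁻⁵ s⁻¹
Pressure gradient: |∂P/∂n| = 600 Pa / 335000 m = 1.79×10⁻³ Pa/m
Geostrophic balance (pressure-gradient force = Coriolis force):
V_g = (1/(fρ)) |∂P/∂n| = 1.79×10⁻³ / (9.76×10⁻⁵ × 0.946) = 19.4 m/s
Converting: 19.4 m/s × 3.6 = 69.9 km/h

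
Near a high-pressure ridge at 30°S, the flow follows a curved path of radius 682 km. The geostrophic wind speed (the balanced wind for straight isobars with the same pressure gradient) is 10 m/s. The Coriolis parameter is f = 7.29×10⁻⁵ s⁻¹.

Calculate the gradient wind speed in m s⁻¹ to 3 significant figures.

13.9 m s⁻¹

Around a high, pressure-gradient force acts outward with centrifugal, so Coriolis balances both:
fV = (1/ρ)|∂P/∂n| + V²/R  →  V² − fR·V + fR·V_g = 0
With fR = 7.29×10⁻⁵ × 682×10³ m = 49.7 m/s:
V = [fR − √((fR)² − 4 fR V_g)]/2 = [49.7 − √(49.7² − 4×49.7×10)]/2 = 13.9 m/s
Supergeostrophic (V > V_g = 10 m/s), as expected around a high.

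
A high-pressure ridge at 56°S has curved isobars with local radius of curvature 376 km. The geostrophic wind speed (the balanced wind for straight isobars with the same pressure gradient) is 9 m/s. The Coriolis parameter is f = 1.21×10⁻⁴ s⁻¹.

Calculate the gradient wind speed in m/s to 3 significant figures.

Around a high, pressure-gradient force acts outward with centrifugal, so Coriolis balances both:
fV = (1/ρ)|∂P/∂n| + V²/R  →  V² − fR·V + fR·V_g = 0
With fR = 1.21×10⁻⁴ × 376×10³ m = 45.5 m/s:
V = [fR − √((fR)² − 4 fR V_g)]/2 = [45.5 − √(45.5² − 4×45.5×9)]/2 = 12.4 m/s
Supergeostrophic (V > V_g = 9 m/s), as expected around a high.

12.4 m/s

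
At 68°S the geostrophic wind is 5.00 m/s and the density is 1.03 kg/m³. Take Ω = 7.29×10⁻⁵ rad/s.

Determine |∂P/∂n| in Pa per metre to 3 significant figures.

6.96×10⁻⁴ Pa/m

Coriolis parameter at 68°S:
f = 2Ω sin φ = 2 × 7.29×10⁻⁵ × sin 68° = 1.35×10⁻⁴ s⁻¹
Geostrophic balance rearranged: |∂P/∂n| = f ρ V_g
|∂P/∂n| = 1.35×10⁻⁴ × 1.03 × 5.00 = 6.96×10⁻⁴ Pa/m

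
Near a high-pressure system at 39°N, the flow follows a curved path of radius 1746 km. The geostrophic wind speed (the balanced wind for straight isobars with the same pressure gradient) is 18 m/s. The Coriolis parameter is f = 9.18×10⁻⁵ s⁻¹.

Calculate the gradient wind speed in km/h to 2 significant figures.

74 km/h

Around a high, pressure-gradient force acts outward with centrifugal, so Coriolis balances both:
fV = (1/ρ)|∂P/∂n| + V²/R  →  V² − fR·V + fR·V_g = 0
With fR = 9.18×10⁻⁵ × 1746×10³ m = 160 m/s:
V = [fR − √((fR)² − 4 fR V_g)]/2 = [160 − √(160² − 4×160×18)]/2 = 20.7 m/s
Supergeostrophic (V > V_g = 18 m/s), as expected around a high.
Converting: 20.7 m/s × 3.6 = 74 km/h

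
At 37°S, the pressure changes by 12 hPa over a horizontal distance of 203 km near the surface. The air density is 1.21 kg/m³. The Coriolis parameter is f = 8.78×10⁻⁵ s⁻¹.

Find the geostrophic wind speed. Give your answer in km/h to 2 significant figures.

200 km/h

Pressure gradient: |∂P/∂n| = 1200 Pa / 203000 m = 5.91×10⁻³ Pa/m
Geostrophic balance (pressure-gradient force = Coriolis force):
V_g = (1/(fρ)) |∂P/∂n| = 5.91×10⁻³ / (8.78×10⁻⁵ × 1.21) = 55.6 m/s
Converting: 55.6 m/s × 3.6 = 200 km/h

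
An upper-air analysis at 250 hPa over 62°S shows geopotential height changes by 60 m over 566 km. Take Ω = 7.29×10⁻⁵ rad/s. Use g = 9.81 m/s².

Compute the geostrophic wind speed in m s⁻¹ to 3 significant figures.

8.08 m s⁻¹

Coriolis parameter at 62°S:
f = 2Ω sin φ = 2 × 7.29×10⁻⁵ × sin 62° = 1.29×10⁻⁴ s⁻¹
Height gradient: |∂Z/∂n| = 60 m / 566000 m = 1.06×10⁻⁴
On a pressure surface, geostrophic balance gives V_g = (g/f)|∂Z/∂n|:
V_g = 9.81 × 1.06×10⁻⁴ / 1.29×10⁻⁴ = 8.08 m/s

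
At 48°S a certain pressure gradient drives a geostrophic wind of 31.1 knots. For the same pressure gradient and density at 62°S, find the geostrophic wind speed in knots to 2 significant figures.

26 knots

With the same pressure gradient and density, V_g ∝ 1/f ∝ 1/sin φ.
V₂ = V₁ · sin φ₁ / sin φ₂ = 31.1 × sin 48° / sin 62°
V₂ = 31.1 × 0.7431/0.8829 = 26 knots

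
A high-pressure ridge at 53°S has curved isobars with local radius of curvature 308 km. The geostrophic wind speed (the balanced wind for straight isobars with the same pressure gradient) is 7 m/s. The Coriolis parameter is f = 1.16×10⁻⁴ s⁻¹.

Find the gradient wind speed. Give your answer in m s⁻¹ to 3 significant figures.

9.56 m s⁻¹

Around a high, pressure-gradient force acts outward with centrifugal, so Coriolis balances both:
fV = (1/ρ)|∂P/∂n| + V²/R  →  V² − fR·V + fR·V_g = 0
With fR = 1.16×10⁻⁴ × 308×10³ m = 35.7 m/s:
V = [fR − √((fR)² − 4 fR V_g)]/2 = [35.7 − √(35.7² − 4×35.7×7)]/2 = 9.56 m/s
Supergeostrophic (V > V_g = 7 m/s), as expected around a high.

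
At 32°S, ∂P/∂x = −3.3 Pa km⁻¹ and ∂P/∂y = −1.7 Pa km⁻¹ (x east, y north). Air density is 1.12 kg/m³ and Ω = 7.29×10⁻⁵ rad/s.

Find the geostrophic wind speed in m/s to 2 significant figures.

Coriolis parameter at 32°S:
f = 2Ω sin φ = 2 × 7.29×10⁻⁵ × sin 32° = 7.73×10⁻⁵ s⁻¹
In the Southern Hemisphere f is negative: f = −7.73×10⁻⁵ s⁻¹.
Component geostrophic relations (x east, y north):
u_g = −(1/(fρ)) ∂P/∂y,  v_g = (1/(fρ)) ∂P/∂x
u_g = −(−1.7×10⁻³)/(−7.73×10⁻⁵ × 1.12) = −19.6 m/s;  v_g = (−3.3×10⁻³)/(−7.73×10⁻⁵ × 1.12) = 38.1 m/s
|V_g| = √(u_g² + v_g²) = 42.9 m/s

43 m/s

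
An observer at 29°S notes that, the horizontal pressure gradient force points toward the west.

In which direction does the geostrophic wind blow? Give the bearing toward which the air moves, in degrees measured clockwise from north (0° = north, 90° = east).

180°

The pressure-gradient force points toward the west (bearing 270°).
Geostrophic balance: in the Southern Hemisphere the Coriolis force deflects motion to the left, so the geostrophic wind blows 90° to the left of the pressure-gradient force (low pressure on the right).
Rotating 270° by 90° counterclockwise gives 180° — the wind blows toward the south.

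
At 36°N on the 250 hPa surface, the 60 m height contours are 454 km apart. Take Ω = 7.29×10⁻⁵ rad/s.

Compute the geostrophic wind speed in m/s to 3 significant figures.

15.1 m/s

Coriolis parameter at 36°N:
f = 2Ω sin φ = 2 × 7.29×10⁻⁵ × sin 36° = 8.57×10⁻⁵ s⁻¹
Height gradient: |∂Z/∂n| = 60 m / 454000 m = 1.32×10⁻⁴
On a pressure surface, geostrophic balance gives V_g = (g/f)|∂Z/∂n|:
V_g = 9.81 × 1.32×10⁻⁴ / 8.57×10⁻⁵ = 15.1 m/s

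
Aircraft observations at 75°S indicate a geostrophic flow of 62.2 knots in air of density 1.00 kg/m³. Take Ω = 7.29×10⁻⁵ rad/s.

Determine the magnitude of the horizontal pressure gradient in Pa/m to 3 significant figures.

Coriolis parameter at 75°S:
f = 2Ω sin φ = 2 × 7.29×10⁻⁵ × sin 75° = 1.41×10⁻⁴ s⁻¹
Wind speed in SI: 62.2 knots = 32.0 m/s
Geostrophic balance rearranged: |∂P/∂n| = f ρ V_g
|∂P/∂n| = 1.41×10⁻⁴ × 1.00 × 32.0 = 4.51×10⁻³ Pa/m

4.51×10⁻³ Pa/m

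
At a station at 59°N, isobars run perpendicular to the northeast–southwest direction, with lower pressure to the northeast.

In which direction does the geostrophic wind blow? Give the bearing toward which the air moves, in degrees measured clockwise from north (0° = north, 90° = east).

The pressure-gradient force points toward the northeast (bearing 045°).
Geostrophic balance: in the Northern Hemisphere the Coriolis force deflects motion to the right, so the geostrophic wind blows 90° to the right of the pressure-gradient force (low pressure on the left).
Rotating 045° by 90° clockwise gives 135° — the wind blows toward the southeast.

135°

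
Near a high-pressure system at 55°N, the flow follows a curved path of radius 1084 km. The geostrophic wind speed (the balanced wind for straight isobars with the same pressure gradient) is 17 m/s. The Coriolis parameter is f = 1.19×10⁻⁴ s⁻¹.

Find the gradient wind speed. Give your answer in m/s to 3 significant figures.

20.1 m/s

Around a high, pressure-gradient force acts outward with centrifugal, so Coriolis balances both:
fV = (1/ρ)|∂P/∂n| + V²/R  →  V² − fR·V + fR·V_g = 0
With fR = 1.19×10⁻⁴ × 1084×10³ m = 129 m/s:
V = [fR − √((fR)² − 4 fR V_g)]/2 = [129 − √(129² − 4×129×17)]/2 = 20.1 m/s
Supergeostrophic (V > V_g = 17 m/s), as expected around a high.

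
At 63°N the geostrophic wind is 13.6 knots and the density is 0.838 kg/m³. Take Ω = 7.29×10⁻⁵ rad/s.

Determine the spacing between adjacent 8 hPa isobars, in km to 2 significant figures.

Coriolis parameter at 63°N:
f = 2Ω sin φ = 2 × 7.29×10⁻⁵ × sin 63° = 1.30×10⁻⁴ s⁻¹
Wind speed in SI: 13.6 knots = 7.00 m/s
Geostrophic balance rearranged: |∂P/∂n| = f ρ V_g
|∂P/∂n| = 1.30×10⁻⁴ × 0.838 × 7.00 = 7.62×10⁻⁴ Pa/m
Isobar spacing: Δn = ΔP/|∂P/∂n| = 800 Pa / 7.62×10⁻⁴ Pa/m = 1050342 m ≈ 1100 km

1100 km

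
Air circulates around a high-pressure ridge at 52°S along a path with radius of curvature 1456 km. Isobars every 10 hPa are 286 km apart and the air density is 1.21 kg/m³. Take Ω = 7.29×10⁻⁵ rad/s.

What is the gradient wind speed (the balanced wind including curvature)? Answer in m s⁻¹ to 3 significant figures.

30.8 m s⁻¹

Coriolis parameter at 52°S:
f = 2Ω sin φ = 2 × 7.29×10⁻⁵ × sin 52° = 1.15×10⁻⁴ s⁻¹
Pressure gradient: |∂P/∂n| = 1000 Pa / 286000 m = 3.50×10⁻³ Pa/m
Geostrophic speed: V_g = |∂P/∂n|/(fρ) = 3.50×10⁻³/(1.15×10⁻⁴ × 1.21) = 25.2 m/s
Around a high, pressure-gradient force acts outward with centrifugal, so Coriolis balances both:
fV = (1/ρ)|∂P/∂n| + V²/R  →  V² − fR·V + fR·V_g = 0
With fR = 1.15×10⁻⁴ × 1456×10³ m = 167 m/s:
V = [fR − √((fR)² − 4 fR V_g)]/2 = [167 − √(167² − 4×167×25.2)]/2 = 30.8 m/s
Supergeostrophic (V > V_g = 25.2 m/s), as expected around a high.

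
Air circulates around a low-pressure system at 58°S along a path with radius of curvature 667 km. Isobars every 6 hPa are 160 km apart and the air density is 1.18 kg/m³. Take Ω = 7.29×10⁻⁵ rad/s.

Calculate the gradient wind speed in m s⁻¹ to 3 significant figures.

Coriolis parameter at 58°S:
f = 2Ω sin φ = 2 × 7.29×10⁻⁵ × sin 58° = 1.24×10⁻⁴ s⁻¹
Pressure gradient: |∂P/∂n| = 600 Pa / 160000 m = 3.75×10⁻³ Pa/m
Geostrophic speed: V_g = |∂P/∂n|/(fρ) = 3.75×10⁻³/(1.24×10⁻⁴ × 1.18) = 25.7 m/s
Around a low, centrifugal force acts outward with Coriolis, so pressure-gradient force balances both:
(1/ρ)|∂P/∂n| = fV + V²/R  →  V² + fR·V − fR·V_g = 0
With fR = 1.24×10⁻⁴ × 667×10³ m = 82.5 m/s:
V = [−fR + √((fR)² + 4 fR V_g)]/2 = [−82.5 + √(82.5² + 4×82.5×25.7)]/2 = 20.6 m/s
Subgeostrophic (V < V_g = 25.7 m/s), as expected around a low.

20.6 m s⁻¹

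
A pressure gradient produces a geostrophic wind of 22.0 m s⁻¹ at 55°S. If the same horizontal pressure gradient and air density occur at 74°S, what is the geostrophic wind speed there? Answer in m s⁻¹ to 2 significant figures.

With the same pressure gradient and density, V_g ∝ 1/f ∝ 1/sin φ.
V₂ = V₁ · sin φ₁ / sin φ₂ = 22.0 × sin 55° / sin 74°
V₂ = 22.0 × 0.8192/0.9613 = 19 m s⁻¹

19 m s⁻¹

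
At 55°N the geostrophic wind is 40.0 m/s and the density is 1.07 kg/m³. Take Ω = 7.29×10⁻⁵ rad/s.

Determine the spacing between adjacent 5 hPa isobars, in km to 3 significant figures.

97.8 km

Coriolis parameter at 55°N:
f = 2Ω sin φ = 2 × 7.29×10⁻⁵ × sin 55° = 1.19×10⁻⁴ s⁻¹
Geostrophic balance rearranged: |∂P/∂n| = f ρ V_g
|∂P/∂n| = 1.19×10⁻⁴ × 1.07 × 40.0 = 5.11×10⁻³ Pa/m
Isobar spacing: Δn = ΔP/|∂P/∂n| = 500 Pa / 5.11×10⁻³ Pa/m = 97815 m ≈ 97.8 km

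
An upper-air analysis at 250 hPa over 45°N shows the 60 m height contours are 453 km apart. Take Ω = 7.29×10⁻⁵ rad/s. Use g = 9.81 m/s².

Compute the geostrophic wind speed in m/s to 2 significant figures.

Coriolis parameter at 45°N:
f = 2Ω sin φ = 2 × 7.29×10⁻⁵ × sin 45° = 1.03×10⁻⁴ s⁻¹
Height gradient: |∂Z/∂n| = 60 m / 453000 m = 1.32×10⁻⁴
On a pressure surface, geostrophic balance gives V_g = (g/f)|∂Z/∂n|:
V_g = 9.81 × 1.32×10⁻⁴ / 1.03×10⁻⁴ = 12.6 m/s

13 m/s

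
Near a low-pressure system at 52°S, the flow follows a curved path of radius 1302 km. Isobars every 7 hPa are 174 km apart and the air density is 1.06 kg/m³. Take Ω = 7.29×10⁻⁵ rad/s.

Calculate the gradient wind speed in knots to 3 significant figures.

Coriolis parameter at 52°S:
f = 2Ω sin φ = 2 × 7.29×10⁻⁵ × sin 52° = 1.15×10⁻⁴ s⁻¹
Pressure gradient: |∂P/∂n| = 700 Pa / 174000 m = 4.02×10⁻³ Pa/m
Geostrophic speed: V_g = |∂P/∂n|/(fρ) = 4.02×10⁻³/(1.15×10⁻⁴ × 1.06) = 33.0 m/s
Around a low, centrifugal force acts outward with Coriolis, so pressure-gradient force balances both:
(1/ρ)|∂P/∂n| = fV + V²/R  →  V² + fR·V − fR·V_g = 0
With fR = 1.15×10⁻⁴ × 1302×10³ m = 150 m/s:
V = [−fR + √((fR)² + 4 fR V_g)]/2 = [−150 + √(150² + 4×150×33)]/2 = 27.8 m/s
Subgeostrophic (V < V_g = 33 m/s), as expected around a low.
Converting: 27.8 m/s × 1.944 = 54.1 knots

54.1 knots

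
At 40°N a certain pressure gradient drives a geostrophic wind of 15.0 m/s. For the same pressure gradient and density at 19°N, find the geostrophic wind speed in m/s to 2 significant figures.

30 m/s

With the same pressure gradient and density, V_g ∝ 1/f ∝ 1/sin φ.
V₂ = V₁ · sin φ₁ / sin φ₂ = 15.0 × sin 40° / sin 19°
V₂ = 15.0 × 0.6428/0.3256 = 30 m/s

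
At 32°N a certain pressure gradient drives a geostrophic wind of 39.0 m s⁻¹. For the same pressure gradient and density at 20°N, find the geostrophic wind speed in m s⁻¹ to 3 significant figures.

With the same pressure gradient and density, V_g ∝ 1/f ∝ 1/sin φ.
V₂ = V₁ · sin φ₁ / sin φ₂ = 39.0 × sin 32° / sin 20°
V₂ = 39.0 × 0.5299/0.3420 = 60.4 m s⁻¹

60.4 m s⁻¹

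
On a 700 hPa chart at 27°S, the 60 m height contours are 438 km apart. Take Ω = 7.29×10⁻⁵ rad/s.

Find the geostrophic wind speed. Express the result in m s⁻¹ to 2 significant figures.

Coriolis parameter at 27°S:
f = 2Ω sin φ = 2 × 7.29×10⁻⁵ × sin 27° = 6.62×10⁻⁵ s⁻¹
Height gradient: |∂Z/∂n| = 60 m / 438000 m = 1.37×10⁻⁴
On a pressure surface, geostrophic balance gives V_g = (g/f)|∂Z/∂n|:
V_g = 9.81 × 1.37×10⁻⁴ / 6.62×10⁻⁵ = 20.3 m/s

20 m s⁻¹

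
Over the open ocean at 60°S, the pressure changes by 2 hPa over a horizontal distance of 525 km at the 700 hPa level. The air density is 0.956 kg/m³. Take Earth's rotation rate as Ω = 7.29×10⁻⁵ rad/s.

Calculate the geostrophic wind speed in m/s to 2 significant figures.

Coriolis parameter at 60°S:
f = 2Ω sin φ = 2 × 7.29×10⁻⁵ × sin 60° = 1.26×10⁻⁴ s⁻¹
Pressure gradient: |∂P/∂n| = 200 Pa / 525000 m = 3.81×10⁻⁴ Pa/m
Geostrophic balance (pressure-gradient force = Coriolis force):
V_g = (1/(fρ)) |∂P/∂n| = 3.81×10⁻⁴ / (1.26×10⁻⁴ × 0.956) = 3.16 m/s

3.2 m/s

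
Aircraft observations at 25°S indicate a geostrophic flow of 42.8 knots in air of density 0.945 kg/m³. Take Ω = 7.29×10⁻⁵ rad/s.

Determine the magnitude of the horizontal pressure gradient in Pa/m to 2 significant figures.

1.3×10⁻³ Pa/m

Coriolis parameter at 25°S:
f = 2Ω sin φ = 2 × 7.29×10⁻⁵ × sin 25° = 6.16×10⁻⁵ s⁻¹
Wind speed in SI: 42.8 knots = 22.0 m/s
Geostrophic balance rearranged: |∂P/∂n| = f ρ V_g
|∂P/∂n| = 6.16×10⁻⁵ × 0.945 × 22.0 = 1.28×10⁻³ Pa/m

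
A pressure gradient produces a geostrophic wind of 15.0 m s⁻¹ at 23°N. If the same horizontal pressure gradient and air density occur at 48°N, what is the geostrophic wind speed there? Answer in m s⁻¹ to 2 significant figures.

With the same pressure gradient and density, V_g ∝ 1/f ∝ 1/sin φ.
V₂ = V₁ · sin φ₁ / sin φ₂ = 15.0 × sin 23° / sin 48°
V₂ = 15.0 × 0.3907/0.7431 = 7.9 m s⁻¹

7.9 m s⁻¹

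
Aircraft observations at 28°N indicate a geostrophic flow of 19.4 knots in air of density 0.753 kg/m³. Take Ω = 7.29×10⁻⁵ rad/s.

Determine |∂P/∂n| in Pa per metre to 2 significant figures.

5.1×10⁻⁴ Pa/m

Coriolis parameter at 28°N:
f = 2Ω sin φ = 2 × 7.29×10⁻⁵ × sin 28° = 6.84×10⁻⁵ s⁻¹
Wind speed in SI: 19.4 knots = 9.98 m/s
Geostrophic balance rearranged: |∂P/∂n| = f ρ V_g
|∂P/∂n| = 6.84×10⁻⁵ × 0.753 × 9.98 = 5.14×10⁻⁴ Pa/m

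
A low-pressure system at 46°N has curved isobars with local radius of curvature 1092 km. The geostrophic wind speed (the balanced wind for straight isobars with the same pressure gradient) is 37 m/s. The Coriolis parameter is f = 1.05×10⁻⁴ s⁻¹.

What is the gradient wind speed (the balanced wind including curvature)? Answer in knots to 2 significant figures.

57 knots

Around a low, centrifugal force acts outward with Coriolis, so pressure-gradient force balances both:
(1/ρ)|∂P/∂n| = fV + V²/R  →  V² + fR·V − fR·V_g = 0
With fR = 1.05×10⁻⁴ × 1092×10³ m = 115 m/s:
V = [−fR + √((fR)² + 4 fR V_g)]/2 = [−115 + √(115² + 4×115×37)]/2 = 29.4 m/s
Subgeostrophic (V < V_g = 37 m/s), as expected around a low.
Converting: 29.4 m/s × 1.944 = 57 knots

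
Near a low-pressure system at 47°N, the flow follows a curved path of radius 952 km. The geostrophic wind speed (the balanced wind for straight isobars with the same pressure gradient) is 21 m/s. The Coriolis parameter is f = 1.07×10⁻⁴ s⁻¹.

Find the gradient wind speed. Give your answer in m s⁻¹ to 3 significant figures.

Around a low, centrifugal force acts outward with Coriolis, so pressure-gradient force balances both:
(1/ρ)|∂P/∂n| = fV + V²/R  →  V² + fR·V − fR·V_g = 0
With fR = 1.07×10⁻⁴ × 952×10³ m = 102 m/s:
V = [−fR + √((fR)² + 4 fR V_g)]/2 = [−102 + √(102² + 4×102×21)]/2 = 17.9 m/s
Subgeostrophic (V < V_g = 21 m/s), as expected around a low.

17.9 m s⁻¹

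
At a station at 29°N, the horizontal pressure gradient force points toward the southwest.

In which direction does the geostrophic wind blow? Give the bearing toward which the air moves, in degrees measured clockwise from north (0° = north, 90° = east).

The pressure-gradient force points toward the southwest (bearing 225°).
Geostrophic balance: in the Northern Hemisphere the Coriolis force deflects motion to the right, so the geostrophic wind blows 90° to the right of the pressure-gradient force (low pressure on the left).
Rotating 225° by 90° clockwise gives 315° — the wind blows toward the northwest.

315°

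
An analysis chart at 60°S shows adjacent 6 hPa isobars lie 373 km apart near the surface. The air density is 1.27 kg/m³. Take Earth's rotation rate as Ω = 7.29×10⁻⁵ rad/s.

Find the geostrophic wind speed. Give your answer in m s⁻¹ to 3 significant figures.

10.0 m s⁻¹

Coriolis parameter at 60°S:
f = 2Ω sin φ = 2 × 7.29×10⁻⁵ × sin 60° = 1.26×10⁻⁴ s⁻¹
Pressure gradient: |∂P/∂n| = 600 Pa / 373000 m = 1.61×10⁻³ Pa/m
Geostrophic balance (pressure-gradient force = Coriolis force):
V_g = (1/(fρ)) |∂P/∂n| = 1.61×10⁻³ / (1.26×10⁻⁴ × 1.27) = 10.0 m/s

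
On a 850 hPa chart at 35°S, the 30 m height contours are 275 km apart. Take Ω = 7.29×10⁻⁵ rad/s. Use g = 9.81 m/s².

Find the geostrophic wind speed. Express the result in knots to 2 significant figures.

25 knots

Coriolis parameter at 35°S:
f = 2Ω sin φ = 2 × 7.29×10⁻⁵ × sin 35° = 8.36×10⁻⁵ s⁻¹
Height gradient: |∂Z/∂n| = 30 m / 275000 m = 1.09×10⁻⁴
On a pressure surface, geostrophic balance gives V_g = (g/f)|∂Z/∂n|:
V_g = 9.81 × 1.09×10⁻⁴ / 8.36×10⁻⁵ = 12.8 m/s
Converting: 12.8 m/s × 1.944 = 25 knots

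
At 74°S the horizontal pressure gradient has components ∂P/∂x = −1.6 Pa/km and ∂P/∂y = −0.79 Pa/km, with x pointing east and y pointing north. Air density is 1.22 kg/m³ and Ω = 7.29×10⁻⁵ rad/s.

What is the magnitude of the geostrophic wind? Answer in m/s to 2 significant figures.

10 m/s

Coriolis parameter at 74°S:
f = 2Ω sin φ = 2 × 7.29×10⁻⁵ × sin 74° = 1.40×10⁻⁴ s⁻¹
In the Southern Hemisphere f is negative: f = −1.40×10⁻⁴ s⁻¹.
Component geostrophic relations (x east, y north):
u_g = −(1/(fρ)) ∂P/∂y,  v_g = (1/(fρ)) ∂P/∂x
u_g = −(−0.79×10⁻³)/(−1.40×10⁻⁴ × 1.22) = −4.62 m/s;  v_g = (−1.6×10⁻³)/(−1.40×10⁻⁴ × 1.22) = 9.36 m/s
|V_g| = √(u_g² + v_g²) = 10.4 m/s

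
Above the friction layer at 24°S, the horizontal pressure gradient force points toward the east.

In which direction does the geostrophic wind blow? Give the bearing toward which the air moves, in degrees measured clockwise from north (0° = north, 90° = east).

The pressure-gradient force points toward the east (bearing 090°).
Geostrophic balance: in the Southern Hemisphere the Coriolis force deflects motion to the left, so the geostrophic wind blows 90° to the left of the pressure-gradient force (low pressure on the right).
Rotating 090° by 90° counterclockwise gives 000° — the wind blows toward the north.

000°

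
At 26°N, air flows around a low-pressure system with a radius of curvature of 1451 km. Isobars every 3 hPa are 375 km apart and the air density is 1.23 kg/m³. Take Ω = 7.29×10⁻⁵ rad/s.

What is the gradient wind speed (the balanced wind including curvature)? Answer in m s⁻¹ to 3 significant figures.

Coriolis parameter at 26°N:
f = 2Ω sin φ = 2 × 7.29×10⁻⁵ × sin 26° = 6.39×10⁻⁵ s⁻¹
Pressure gradient: |∂P/∂n| = 300 Pa / 375000 m = 8.00×10⁻⁴ Pa/m
Geostrophic speed: V_g = |∂P/∂n|/(fρ) = 8.00×10⁻⁴/(6.39×10⁻⁵ × 1.23) = 10.2 m/s
Around a low, centrifugal force acts outward with Coriolis, so pressure-gradient force balances both:
(1/ρ)|∂P/∂n| = fV + V²/R  →  V² + fR·V − fR·V_g = 0
With fR = 6.39×10⁻⁵ × 1451×10³ m = 92.7 m/s:
V = [−fR + √((fR)² + 4 fR V_g)]/2 = [−92.7 + √(92.7² + 4×92.7×10.2)]/2 = 9.25 m/s
Subgeostrophic (V < V_g = 10.2 m/s), as expected around a low.

9.25 m s⁻¹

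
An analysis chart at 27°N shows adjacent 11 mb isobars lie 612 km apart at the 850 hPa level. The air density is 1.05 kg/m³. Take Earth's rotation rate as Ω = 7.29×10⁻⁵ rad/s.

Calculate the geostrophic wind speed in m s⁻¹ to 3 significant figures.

Coriolis parameter at 27°N:
f = 2Ω sin φ = 2 × 7.29×10⁻⁵ × sin 27° = 6.62×10⁻⁵ s⁻¹
Pressure gradient: |∂P/∂n| = 1100 Pa / 612000 m = 1.80×10⁻³ Pa/m
Geostrophic balance (pressure-gradient force = Coriolis force):
V_g = (1/(fρ)) |∂P/∂n| = 1.80×10⁻³ / (6.62×10⁻⁵ × 1.05) = 25.9 m/s

25.9 m s⁻¹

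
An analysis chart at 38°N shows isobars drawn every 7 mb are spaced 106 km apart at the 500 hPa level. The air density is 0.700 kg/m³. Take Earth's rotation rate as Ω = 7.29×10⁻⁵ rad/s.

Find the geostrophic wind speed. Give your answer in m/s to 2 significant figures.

Coriolis parameter at 38°N:
f = 2Ω sin φ = 2 × 7.29×10⁻⁵ × sin 38° = 8.98×10⁻⁵ s⁻¹
Pressure gradient: |∂P/∂n| = 700 Pa / 106000 m = 6.60×10⁻³ Pa/m
Geostrophic balance (pressure-gradient force = Coriolis force):
V_g = (1/(fρ)) |∂P/∂n| = 6.60×10⁻³ / (8.98×10⁻⁵ × 0.700) = 105 m/s

110 m/s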